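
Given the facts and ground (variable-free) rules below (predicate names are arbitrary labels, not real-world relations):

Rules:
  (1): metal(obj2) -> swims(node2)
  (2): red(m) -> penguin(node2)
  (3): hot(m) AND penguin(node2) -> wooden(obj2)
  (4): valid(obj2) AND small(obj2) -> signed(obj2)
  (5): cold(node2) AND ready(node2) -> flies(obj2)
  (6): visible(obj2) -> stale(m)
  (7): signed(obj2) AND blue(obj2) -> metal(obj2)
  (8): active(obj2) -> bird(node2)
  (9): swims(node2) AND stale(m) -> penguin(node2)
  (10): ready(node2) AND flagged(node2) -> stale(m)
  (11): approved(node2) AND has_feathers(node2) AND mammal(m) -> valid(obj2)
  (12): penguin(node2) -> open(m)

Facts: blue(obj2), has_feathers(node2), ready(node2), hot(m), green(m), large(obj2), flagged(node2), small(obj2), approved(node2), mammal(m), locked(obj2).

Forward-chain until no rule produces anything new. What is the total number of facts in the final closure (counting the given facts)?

19

Round 1: (10) [ready(node2) AND flagged(node2) -> stale(m)]; (11) [approved(node2) AND has_feathers(node2) AND mammal(m) -> valid(obj2)]. New: stale(m), valid(obj2).
Round 2: (4) [valid(obj2) AND small(obj2) -> signed(obj2)]. New: signed(obj2).
Round 3: (7) [signed(obj2) AND blue(obj2) -> metal(obj2)]. New: metal(obj2).
Round 4: (1) [metal(obj2) -> swims(node2)]. New: swims(node2).
Round 5: (9) [swims(node2) AND stale(m) -> penguin(node2)]. New: penguin(node2).
Round 6: (3) [hot(m) AND penguin(node2) -> wooden(obj2)]; (12) [penguin(node2) -> open(m)]. New: wooden(obj2), open(m).
Closure: {approved(node2), blue(obj2), flagged(node2), green(m), has_feathers(node2), hot(m), large(obj2), locked(obj2), mammal(m), metal(obj2), open(m), penguin(node2), ready(node2), signed(obj2), small(obj2), stale(m), swims(node2), valid(obj2), wooden(obj2)} — 19 facts.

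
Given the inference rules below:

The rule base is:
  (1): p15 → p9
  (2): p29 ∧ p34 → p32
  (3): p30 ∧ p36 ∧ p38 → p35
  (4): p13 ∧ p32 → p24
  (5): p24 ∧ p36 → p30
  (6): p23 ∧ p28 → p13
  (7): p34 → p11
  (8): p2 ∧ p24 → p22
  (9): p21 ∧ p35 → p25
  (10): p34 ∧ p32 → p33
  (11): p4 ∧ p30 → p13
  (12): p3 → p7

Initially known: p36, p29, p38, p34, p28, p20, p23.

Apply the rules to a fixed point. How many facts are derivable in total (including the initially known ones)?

Round 1: (2) [p29 ∧ p34 → p32]; (6) [p23 ∧ p28 → p13]; (7) [p34 → p11]. Adds p32, p13, p11.
Round 2: (4) [p13 ∧ p32 → p24]; (10) [p34 ∧ p32 → p33]. Adds p24, p33.
Round 3: (5) [p24 ∧ p36 → p30]. Adds p30.
Round 4: (3) [p30 ∧ p36 ∧ p38 → p35]. Adds p35.
Closure: {p11, p13, p20, p23, p24, p28, p29, p30, p32, p33, p34, p35, p36, p38} — 14 facts.

14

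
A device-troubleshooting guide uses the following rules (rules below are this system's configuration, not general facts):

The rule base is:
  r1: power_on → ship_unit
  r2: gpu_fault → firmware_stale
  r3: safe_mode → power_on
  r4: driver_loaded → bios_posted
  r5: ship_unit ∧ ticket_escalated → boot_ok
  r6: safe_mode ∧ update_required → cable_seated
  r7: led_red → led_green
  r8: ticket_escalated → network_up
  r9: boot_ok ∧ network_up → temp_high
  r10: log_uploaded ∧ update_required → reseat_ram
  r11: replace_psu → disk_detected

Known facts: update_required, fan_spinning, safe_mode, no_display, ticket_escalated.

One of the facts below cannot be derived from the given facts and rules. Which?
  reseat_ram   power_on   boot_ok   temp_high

reseat_ram

Round 1: r3 [safe_mode → power_on]; r6 [safe_mode ∧ update_required → cable_seated]; r8 [ticket_escalated → network_up]. Adds power_on, cable_seated, network_up.
Round 2: r1 [power_on → ship_unit]. Adds ship_unit.
Round 3: r5 [ship_unit ∧ ticket_escalated → boot_ok]. Adds boot_ok.
Round 4: r9 [boot_ok ∧ network_up → temp_high]. Adds temp_high.
Derived: boot_ok (round 3), power_on (round 1), temp_high (round 4). reseat_ram never appears in any round.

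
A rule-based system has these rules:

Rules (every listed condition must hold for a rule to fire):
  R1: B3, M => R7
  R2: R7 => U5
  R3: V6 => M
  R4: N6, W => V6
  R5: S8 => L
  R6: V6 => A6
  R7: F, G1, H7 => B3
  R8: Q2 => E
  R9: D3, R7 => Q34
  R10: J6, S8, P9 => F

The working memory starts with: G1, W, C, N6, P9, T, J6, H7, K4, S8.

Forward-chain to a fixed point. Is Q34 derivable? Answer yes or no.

no

Round 1 — R4, R5, R10, derive V6, L, F.
Round 2 — R3, R6, R7, derive M, A6, B3.
Round 3 — R1, derive R7.
Round 4 — R2, derive U5.
Fixed point reached. Q34 is concluded only by R9; R9 needs D3 (never derived).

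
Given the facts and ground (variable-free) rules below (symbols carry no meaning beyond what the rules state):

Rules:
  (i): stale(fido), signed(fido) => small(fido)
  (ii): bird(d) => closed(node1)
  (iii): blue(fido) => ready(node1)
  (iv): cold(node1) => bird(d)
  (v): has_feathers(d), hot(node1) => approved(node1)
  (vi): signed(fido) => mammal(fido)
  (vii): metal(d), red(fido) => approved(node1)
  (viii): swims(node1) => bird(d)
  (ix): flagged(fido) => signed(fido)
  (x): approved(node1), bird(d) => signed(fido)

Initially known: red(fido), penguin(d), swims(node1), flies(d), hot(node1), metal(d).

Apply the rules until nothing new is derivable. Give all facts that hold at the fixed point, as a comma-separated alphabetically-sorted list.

approved(node1), bird(d), closed(node1), flies(d), hot(node1), mammal(fido), metal(d), penguin(d), red(fido), signed(fido), swims(node1)

Round 1: (vii) [metal(d), red(fido) => approved(node1)]; (viii) [swims(node1) => bird(d)]. Adds approved(node1), bird(d).
Round 2: (ii) [bird(d) => closed(node1)]; (x) [approved(node1), bird(d) => signed(fido)]. Adds closed(node1), signed(fido).
Round 3: (vi) [signed(fido) => mammal(fido)]. Adds mammal(fido).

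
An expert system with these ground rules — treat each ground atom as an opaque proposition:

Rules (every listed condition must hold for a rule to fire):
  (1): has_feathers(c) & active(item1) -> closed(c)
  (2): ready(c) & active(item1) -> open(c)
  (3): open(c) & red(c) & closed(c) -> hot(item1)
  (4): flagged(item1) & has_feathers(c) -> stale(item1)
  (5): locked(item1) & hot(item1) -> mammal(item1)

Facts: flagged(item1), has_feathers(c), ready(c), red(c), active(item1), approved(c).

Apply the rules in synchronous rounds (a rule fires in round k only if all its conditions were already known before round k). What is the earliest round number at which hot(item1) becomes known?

2

Round 1: (1) [has_feathers(c) & active(item1) -> closed(c)]; (2) [ready(c) & active(item1) -> open(c)]; (4) [flagged(item1) & has_feathers(c) -> stale(item1)]. New: closed(c), open(c), stale(item1).
Round 2: (3) [open(c) & red(c) & closed(c) -> hot(item1)]. New: hot(item1).
hot(item1) first appears in round 2.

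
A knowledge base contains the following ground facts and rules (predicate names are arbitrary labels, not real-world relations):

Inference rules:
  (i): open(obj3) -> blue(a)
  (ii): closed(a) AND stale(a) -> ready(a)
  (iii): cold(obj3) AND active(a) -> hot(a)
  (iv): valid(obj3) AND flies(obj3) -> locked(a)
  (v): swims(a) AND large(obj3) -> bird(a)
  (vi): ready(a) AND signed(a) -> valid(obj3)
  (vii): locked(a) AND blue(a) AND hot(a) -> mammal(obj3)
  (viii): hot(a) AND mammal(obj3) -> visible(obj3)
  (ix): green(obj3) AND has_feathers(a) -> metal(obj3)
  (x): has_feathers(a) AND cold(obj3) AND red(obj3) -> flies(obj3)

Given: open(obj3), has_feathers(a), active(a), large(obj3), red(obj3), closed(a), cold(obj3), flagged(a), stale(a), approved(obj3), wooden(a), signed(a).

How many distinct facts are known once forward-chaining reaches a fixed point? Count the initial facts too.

Round 1: (i) [open(obj3) -> blue(a)]; (ii) [closed(a) AND stale(a) -> ready(a)]; (iii) [cold(obj3) AND active(a) -> hot(a)]; (x) [has_feathers(a) AND cold(obj3) AND red(obj3) -> flies(obj3)]. New: blue(a), ready(a), hot(a), flies(obj3).
Round 2: (vi) [ready(a) AND signed(a) -> valid(obj3)]. New: valid(obj3).
Round 3: (iv) [valid(obj3) AND flies(obj3) -> locked(a)]. New: locked(a).
Round 4: (vii) [locked(a) AND blue(a) AND hot(a) -> mammal(obj3)]. New: mammal(obj3).
Round 5: (viii) [hot(a) AND mammal(obj3) -> visible(obj3)]. New: visible(obj3).
Closure: {active(a), approved(obj3), blue(a), closed(a), cold(obj3), flagged(a), flies(obj3), has_feathers(a), hot(a), large(obj3), locked(a), mammal(obj3), open(obj3), ready(a), red(obj3), signed(a), stale(a), valid(obj3), visible(obj3), wooden(a)} — 20 facts.

20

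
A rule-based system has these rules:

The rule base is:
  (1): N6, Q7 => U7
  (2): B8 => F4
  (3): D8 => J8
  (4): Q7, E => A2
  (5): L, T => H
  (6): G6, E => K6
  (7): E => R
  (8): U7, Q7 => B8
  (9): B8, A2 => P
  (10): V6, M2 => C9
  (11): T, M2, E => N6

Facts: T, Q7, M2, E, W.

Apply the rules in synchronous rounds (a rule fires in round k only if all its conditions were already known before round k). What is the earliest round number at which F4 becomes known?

Round 1: (4) [Q7, E => A2]; (7) [E => R]; (11) [T, M2, E => N6]. New: A2, R, N6.
Round 2: (1) [N6, Q7 => U7]. New: U7.
Round 3: (8) [U7, Q7 => B8]. New: B8.
Round 4: (2) [B8 => F4]; (9) [B8, A2 => P]. New: F4, P.
F4 first appears in round 4.

4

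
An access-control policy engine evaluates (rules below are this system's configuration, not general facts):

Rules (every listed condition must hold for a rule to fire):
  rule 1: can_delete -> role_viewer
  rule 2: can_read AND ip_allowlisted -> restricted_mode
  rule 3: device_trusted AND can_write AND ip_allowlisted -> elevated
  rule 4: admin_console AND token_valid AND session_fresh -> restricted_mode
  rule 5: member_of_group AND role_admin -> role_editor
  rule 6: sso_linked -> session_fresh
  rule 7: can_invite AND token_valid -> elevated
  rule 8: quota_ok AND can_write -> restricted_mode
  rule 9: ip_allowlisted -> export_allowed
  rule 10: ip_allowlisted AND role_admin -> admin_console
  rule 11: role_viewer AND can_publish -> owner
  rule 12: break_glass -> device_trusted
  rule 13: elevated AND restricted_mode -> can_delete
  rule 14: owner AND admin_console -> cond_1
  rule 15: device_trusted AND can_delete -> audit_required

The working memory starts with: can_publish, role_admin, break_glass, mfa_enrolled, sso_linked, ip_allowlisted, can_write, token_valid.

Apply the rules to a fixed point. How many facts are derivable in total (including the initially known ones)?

Round 1 — rule 6, rule 9, rule 10, rule 12, derive session_fresh, export_allowed, admin_console, device_trusted.
Round 2 — rule 3, rule 4, derive elevated, restricted_mode.
Round 3 — rule 13, derive can_delete.
Round 4 — rule 1, rule 15, derive role_viewer, audit_required.
Round 5 — rule 11, derive owner.
Round 6 — rule 14, derive cond_1.
Closure: {admin_console, audit_required, break_glass, can_delete, can_publish, can_write, cond_1, device_trusted, elevated, export_allowed, ip_allowlisted, mfa_enrolled, owner, restricted_mode, role_admin, role_viewer, session_fresh, sso_linked, token_valid} — 19 facts.

19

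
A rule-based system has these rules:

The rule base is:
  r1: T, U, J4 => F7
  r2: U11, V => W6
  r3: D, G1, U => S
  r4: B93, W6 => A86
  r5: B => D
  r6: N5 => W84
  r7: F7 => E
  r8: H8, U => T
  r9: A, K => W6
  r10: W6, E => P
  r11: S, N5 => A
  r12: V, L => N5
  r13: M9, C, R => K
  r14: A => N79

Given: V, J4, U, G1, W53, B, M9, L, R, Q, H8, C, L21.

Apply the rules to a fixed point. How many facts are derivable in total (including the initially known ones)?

25

Round 1: r5 [B => D]; r8 [H8, U => T]; r12 [V, L => N5]; r13 [M9, C, R => K]. Adds D, T, N5, K.
Round 2: r1 [T, U, J4 => F7]; r3 [D, G1, U => S]; r6 [N5 => W84]. Adds F7, S, W84.
Round 3: r7 [F7 => E]; r11 [S, N5 => A]. Adds E, A.
Round 4: r9 [A, K => W6]; r14 [A => N79]. Adds W6, N79.
Round 5: r10 [W6, E => P]. Adds P.
Closure: {A, B, C, D, E, F7, G1, H8, J4, K, L, L21, M9, N5, N79, P, Q, R, S, T, U, V, W53, W6, W84} — 25 facts.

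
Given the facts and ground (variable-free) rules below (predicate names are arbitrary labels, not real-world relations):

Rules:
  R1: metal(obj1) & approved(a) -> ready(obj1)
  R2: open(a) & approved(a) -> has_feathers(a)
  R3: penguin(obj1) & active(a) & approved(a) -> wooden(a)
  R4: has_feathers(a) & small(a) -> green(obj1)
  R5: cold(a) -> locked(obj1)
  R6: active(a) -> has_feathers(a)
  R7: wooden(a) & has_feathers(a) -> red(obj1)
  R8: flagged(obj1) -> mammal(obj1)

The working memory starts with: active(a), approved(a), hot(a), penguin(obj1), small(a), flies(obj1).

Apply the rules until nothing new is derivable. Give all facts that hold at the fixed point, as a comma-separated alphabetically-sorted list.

active(a), approved(a), flies(obj1), green(obj1), has_feathers(a), hot(a), penguin(obj1), red(obj1), small(a), wooden(a)

Round 1: R3 [penguin(obj1) & active(a) & approved(a) -> wooden(a)]; R6 [active(a) -> has_feathers(a)]. Adds wooden(a), has_feathers(a).
Round 2: R4 [has_feathers(a) & small(a) -> green(obj1)]; R7 [wooden(a) & has_feathers(a) -> red(obj1)]. Adds green(obj1), red(obj1).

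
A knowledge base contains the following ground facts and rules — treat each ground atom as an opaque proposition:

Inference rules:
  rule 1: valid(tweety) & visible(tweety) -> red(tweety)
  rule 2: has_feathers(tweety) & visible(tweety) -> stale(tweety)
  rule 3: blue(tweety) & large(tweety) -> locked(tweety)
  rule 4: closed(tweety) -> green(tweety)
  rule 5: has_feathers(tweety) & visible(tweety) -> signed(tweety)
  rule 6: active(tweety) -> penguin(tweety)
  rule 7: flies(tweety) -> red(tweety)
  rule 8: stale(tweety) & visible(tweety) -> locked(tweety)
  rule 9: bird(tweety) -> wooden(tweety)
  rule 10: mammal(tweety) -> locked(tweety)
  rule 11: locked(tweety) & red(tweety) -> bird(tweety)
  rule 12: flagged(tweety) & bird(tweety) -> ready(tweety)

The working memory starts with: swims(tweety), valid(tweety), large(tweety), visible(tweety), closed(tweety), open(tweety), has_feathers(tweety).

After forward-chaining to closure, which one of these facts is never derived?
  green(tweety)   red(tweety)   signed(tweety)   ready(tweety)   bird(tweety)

Round 1: rule 1 [valid(tweety) & visible(tweety) -> red(tweety)]; rule 2 [has_feathers(tweety) & visible(tweety) -> stale(tweety)]; rule 4 [closed(tweety) -> green(tweety)]; rule 5 [has_feathers(tweety) & visible(tweety) -> signed(tweety)]. Adds red(tweety), stale(tweety), green(tweety), signed(tweety).
Round 2: rule 8 [stale(tweety) & visible(tweety) -> locked(tweety)]. Adds locked(tweety).
Round 3: rule 11 [locked(tweety) & red(tweety) -> bird(tweety)]. Adds bird(tweety).
Round 4: rule 9 [bird(tweety) -> wooden(tweety)]. Adds wooden(tweety).
Derived: signed(tweety) (round 1), green(tweety) (round 1), bird(tweety) (round 3), red(tweety) (round 1). ready(tweety) never appears in any round.

ready(tweety)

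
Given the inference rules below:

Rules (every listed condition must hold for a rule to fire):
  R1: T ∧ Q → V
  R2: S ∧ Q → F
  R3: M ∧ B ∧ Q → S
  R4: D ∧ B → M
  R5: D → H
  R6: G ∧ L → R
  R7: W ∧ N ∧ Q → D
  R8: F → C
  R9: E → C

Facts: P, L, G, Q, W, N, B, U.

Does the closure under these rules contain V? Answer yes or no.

Round 1: R6 [G ∧ L → R]; R7 [W ∧ N ∧ Q → D]. Adds R, D.
Round 2: R4 [D ∧ B → M]; R5 [D → H]. Adds M, H.
Round 3: R3 [M ∧ B ∧ Q → S]. Adds S.
Round 4: R2 [S ∧ Q → F]. Adds F.
Round 5: R8 [F → C]. Adds C.
Fixed point reached. V is concluded only by R1; R1 needs T (never derived).

no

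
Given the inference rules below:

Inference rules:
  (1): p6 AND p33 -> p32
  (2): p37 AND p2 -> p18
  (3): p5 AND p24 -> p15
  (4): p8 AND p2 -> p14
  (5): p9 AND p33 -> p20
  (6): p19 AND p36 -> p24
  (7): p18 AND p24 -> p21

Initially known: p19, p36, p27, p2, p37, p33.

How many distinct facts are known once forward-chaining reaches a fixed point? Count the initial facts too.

9

Round 1 — (2), (6), derive p18, p24.
Round 2 — (7), derive p21.
Closure: {p18, p19, p2, p21, p24, p27, p33, p36, p37} — 9 facts.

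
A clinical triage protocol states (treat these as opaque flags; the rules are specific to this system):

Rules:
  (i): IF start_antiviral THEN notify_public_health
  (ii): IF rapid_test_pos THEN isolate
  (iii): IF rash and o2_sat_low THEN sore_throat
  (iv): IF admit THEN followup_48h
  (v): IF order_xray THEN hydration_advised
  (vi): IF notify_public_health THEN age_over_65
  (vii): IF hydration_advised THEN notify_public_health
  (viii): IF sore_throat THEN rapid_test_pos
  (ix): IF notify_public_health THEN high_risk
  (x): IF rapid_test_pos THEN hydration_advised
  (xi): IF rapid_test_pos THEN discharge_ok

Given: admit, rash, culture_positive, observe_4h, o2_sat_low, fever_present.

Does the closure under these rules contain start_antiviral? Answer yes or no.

no

[1] (iii) [IF rash and o2_sat_low THEN sore_throat]; (iv) [IF admit THEN followup_48h]. ⇒ new: sore_throat, followup_48h.
[2] (viii) [IF sore_throat THEN rapid_test_pos]. ⇒ new: rapid_test_pos.
[3] (ii) [IF rapid_test_pos THEN isolate]; (x) [IF rapid_test_pos THEN hydration_advised]; (xi) [IF rapid_test_pos THEN discharge_ok]. ⇒ new: isolate, hydration_advised, discharge_ok.
[4] (vii) [IF hydration_advised THEN notify_public_health]. ⇒ new: notify_public_health.
[5] (vi) [IF notify_public_health THEN age_over_65]; (ix) [IF notify_public_health THEN high_risk]. ⇒ new: age_over_65, high_risk.
Fixed point reached. No rule has start_antiviral as a consequent, and it is not given.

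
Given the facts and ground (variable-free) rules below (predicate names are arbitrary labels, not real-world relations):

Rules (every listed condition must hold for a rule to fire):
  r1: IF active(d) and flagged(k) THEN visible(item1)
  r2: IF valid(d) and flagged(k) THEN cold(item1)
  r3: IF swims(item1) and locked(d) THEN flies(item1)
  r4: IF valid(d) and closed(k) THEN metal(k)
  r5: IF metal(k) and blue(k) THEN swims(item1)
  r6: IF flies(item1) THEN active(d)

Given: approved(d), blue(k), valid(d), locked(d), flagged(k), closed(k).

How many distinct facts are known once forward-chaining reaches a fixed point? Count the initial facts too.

Round 1 fires r2, r4, giving cold(item1), metal(k).
Round 2 fires r5, giving swims(item1).
Round 3 fires r3, giving flies(item1).
Round 4 fires r6, giving active(d).
Round 5 fires r1, giving visible(item1).
Closure: {active(d), approved(d), blue(k), closed(k), cold(item1), flagged(k), flies(item1), locked(d), metal(k), swims(item1), valid(d), visible(item1)} — 12 facts.

12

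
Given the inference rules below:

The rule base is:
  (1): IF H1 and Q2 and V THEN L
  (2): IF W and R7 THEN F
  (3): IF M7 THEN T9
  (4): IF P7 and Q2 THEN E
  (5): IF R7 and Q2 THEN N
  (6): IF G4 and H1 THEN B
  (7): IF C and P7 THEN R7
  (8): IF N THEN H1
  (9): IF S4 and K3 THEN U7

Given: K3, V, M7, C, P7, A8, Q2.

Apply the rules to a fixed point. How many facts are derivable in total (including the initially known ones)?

[1] (3) [IF M7 THEN T9]; (4) [IF P7 and Q2 THEN E]; (7) [IF C and P7 THEN R7]. ⇒ new: T9, E, R7.
[2] (5) [IF R7 and Q2 THEN N]. ⇒ new: N.
[3] (8) [IF N THEN H1]. ⇒ new: H1.
[4] (1) [IF H1 and Q2 and V THEN L]. ⇒ new: L.
Closure: {A8, C, E, H1, K3, L, M7, N, P7, Q2, R7, T9, V} — 13 facts.

13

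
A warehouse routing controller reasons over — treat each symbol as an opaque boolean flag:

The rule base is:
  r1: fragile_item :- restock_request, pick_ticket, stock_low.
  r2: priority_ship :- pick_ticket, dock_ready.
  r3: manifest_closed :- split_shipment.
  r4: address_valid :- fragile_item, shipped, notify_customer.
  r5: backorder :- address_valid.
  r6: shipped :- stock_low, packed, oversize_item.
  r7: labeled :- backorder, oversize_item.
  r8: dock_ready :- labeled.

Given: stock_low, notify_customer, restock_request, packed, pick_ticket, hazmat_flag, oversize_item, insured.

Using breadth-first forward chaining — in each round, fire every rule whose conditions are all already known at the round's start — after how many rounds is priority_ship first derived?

Round 1: r1 [fragile_item :- restock_request, pick_ticket, stock_low.]; r6 [shipped :- stock_low, packed, oversize_item.]. Adds fragile_item, shipped.
Round 2: r4 [address_valid :- fragile_item, shipped, notify_customer.]. Adds address_valid.
Round 3: r5 [backorder :- address_valid.]. Adds backorder.
Round 4: r7 [labeled :- backorder, oversize_item.]. Adds labeled.
Round 5: r8 [dock_ready :- labeled.]. Adds dock_ready.
Round 6: r2 [priority_ship :- pick_ticket, dock_ready.]. Adds priority_ship.
priority_ship first appears in round 6.

6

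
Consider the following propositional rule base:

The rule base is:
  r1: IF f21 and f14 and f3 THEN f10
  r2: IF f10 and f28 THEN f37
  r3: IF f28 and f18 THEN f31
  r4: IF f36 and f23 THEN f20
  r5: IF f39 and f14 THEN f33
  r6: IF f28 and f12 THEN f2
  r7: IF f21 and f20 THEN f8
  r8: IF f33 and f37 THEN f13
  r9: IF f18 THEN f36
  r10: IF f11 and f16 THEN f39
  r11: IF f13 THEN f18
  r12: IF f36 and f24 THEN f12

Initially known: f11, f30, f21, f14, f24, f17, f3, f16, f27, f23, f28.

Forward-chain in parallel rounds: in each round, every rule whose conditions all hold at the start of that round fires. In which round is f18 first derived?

[1] r1 [IF f21 and f14 and f3 THEN f10]; r10 [IF f11 and f16 THEN f39]. ⇒ new: f10, f39.
[2] r2 [IF f10 and f28 THEN f37]; r5 [IF f39 and f14 THEN f33]. ⇒ new: f37, f33.
[3] r8 [IF f33 and f37 THEN f13]. ⇒ new: f13.
[4] r11 [IF f13 THEN f18]. ⇒ new: f18.
f18 first appears in round 4.

4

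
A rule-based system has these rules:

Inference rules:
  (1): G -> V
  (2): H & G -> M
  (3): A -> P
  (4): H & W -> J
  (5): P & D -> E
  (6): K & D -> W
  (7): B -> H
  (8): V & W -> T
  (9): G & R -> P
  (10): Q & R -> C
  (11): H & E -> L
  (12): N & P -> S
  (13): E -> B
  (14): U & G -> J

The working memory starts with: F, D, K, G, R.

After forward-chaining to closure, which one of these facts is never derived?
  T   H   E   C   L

C

[1] (1) [G -> V]; (6) [K & D -> W]; (9) [G & R -> P]. ⇒ new: V, W, P.
[2] (5) [P & D -> E]; (8) [V & W -> T]. ⇒ new: E, T.
[3] (13) [E -> B]. ⇒ new: B.
[4] (7) [B -> H]. ⇒ new: H.
[5] (2) [H & G -> M]; (4) [H & W -> J]; (11) [H & E -> L]. ⇒ new: M, J, L.
Derived: L (round 5), T (round 2), H (round 4), E (round 2). C never appears in any round.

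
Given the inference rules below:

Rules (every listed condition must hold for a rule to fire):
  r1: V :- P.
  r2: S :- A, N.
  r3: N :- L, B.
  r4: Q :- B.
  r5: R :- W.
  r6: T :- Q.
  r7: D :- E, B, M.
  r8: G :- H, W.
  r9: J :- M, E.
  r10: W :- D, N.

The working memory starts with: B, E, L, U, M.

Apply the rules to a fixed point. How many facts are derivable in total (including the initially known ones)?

12

Round 1 fires r3, r4, r7, r9, giving N, Q, D, J.
Round 2 fires r6, r10, giving T, W.
Round 3 fires r5, giving R.
Closure: {B, D, E, J, L, M, N, Q, R, T, U, W} — 12 facts.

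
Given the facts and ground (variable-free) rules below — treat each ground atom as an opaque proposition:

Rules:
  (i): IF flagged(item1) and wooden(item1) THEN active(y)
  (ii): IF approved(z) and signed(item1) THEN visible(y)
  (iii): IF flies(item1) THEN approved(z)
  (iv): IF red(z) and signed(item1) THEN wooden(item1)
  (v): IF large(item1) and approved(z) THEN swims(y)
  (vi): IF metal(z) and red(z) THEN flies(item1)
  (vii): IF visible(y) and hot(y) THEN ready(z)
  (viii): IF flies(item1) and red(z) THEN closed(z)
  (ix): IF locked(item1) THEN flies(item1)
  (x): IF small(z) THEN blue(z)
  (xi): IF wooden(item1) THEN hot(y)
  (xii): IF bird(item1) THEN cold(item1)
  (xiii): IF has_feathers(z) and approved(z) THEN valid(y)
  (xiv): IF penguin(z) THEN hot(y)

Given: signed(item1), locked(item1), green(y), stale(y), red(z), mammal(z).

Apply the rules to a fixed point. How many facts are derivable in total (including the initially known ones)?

13

Round 1: (iv) [IF red(z) and signed(item1) THEN wooden(item1)]; (ix) [IF locked(item1) THEN flies(item1)]. New: wooden(item1), flies(item1).
Round 2: (iii) [IF flies(item1) THEN approved(z)]; (viii) [IF flies(item1) and red(z) THEN closed(z)]; (xi) [IF wooden(item1) THEN hot(y)]. New: approved(z), closed(z), hot(y).
Round 3: (ii) [IF approved(z) and signed(item1) THEN visible(y)]. New: visible(y).
Round 4: (vii) [IF visible(y) and hot(y) THEN ready(z)]. New: ready(z).
Closure: {approved(z), closed(z), flies(item1), green(y), hot(y), locked(item1), mammal(z), ready(z), red(z), signed(item1), stale(y), visible(y), wooden(item1)} — 13 facts.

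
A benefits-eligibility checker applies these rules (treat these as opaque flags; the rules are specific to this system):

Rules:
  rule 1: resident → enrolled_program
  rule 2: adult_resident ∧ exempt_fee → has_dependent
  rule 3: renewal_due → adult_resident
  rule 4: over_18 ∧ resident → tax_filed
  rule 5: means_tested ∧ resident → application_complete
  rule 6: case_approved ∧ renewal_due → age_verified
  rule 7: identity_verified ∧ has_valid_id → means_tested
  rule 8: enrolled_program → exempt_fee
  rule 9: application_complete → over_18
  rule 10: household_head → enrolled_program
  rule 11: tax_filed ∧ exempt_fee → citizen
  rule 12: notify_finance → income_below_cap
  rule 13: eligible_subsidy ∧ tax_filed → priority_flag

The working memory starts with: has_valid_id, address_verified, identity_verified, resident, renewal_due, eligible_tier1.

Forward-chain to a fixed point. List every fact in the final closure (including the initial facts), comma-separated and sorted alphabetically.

Round 1: rule 1 [resident → enrolled_program]; rule 3 [renewal_due → adult_resident]; rule 7 [identity_verified ∧ has_valid_id → means_tested]. New: enrolled_program, adult_resident, means_tested.
Round 2: rule 5 [means_tested ∧ resident → application_complete]; rule 8 [enrolled_program → exempt_fee]. New: application_complete, exempt_fee.
Round 3: rule 2 [adult_resident ∧ exempt_fee → has_dependent]; rule 9 [application_complete → over_18]. New: has_dependent, over_18.
Round 4: rule 4 [over_18 ∧ resident → tax_filed]. New: tax_filed.
Round 5: rule 11 [tax_filed ∧ exempt_fee → citizen]. New: citizen.

address_verified, adult_resident, application_complete, citizen, eligible_tier1, enrolled_program, exempt_fee, has_dependent, has_valid_id, identity_verified, means_tested, over_18, renewal_due, resident, tax_filed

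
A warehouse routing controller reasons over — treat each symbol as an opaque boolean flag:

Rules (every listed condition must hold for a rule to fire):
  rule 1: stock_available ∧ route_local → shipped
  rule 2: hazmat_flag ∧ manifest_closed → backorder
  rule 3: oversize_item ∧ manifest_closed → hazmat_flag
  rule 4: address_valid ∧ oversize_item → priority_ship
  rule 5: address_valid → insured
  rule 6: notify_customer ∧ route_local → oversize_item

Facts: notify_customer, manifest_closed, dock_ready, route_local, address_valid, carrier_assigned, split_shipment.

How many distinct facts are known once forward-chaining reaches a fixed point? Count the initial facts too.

Round 1 fires rule 5, rule 6, giving insured, oversize_item.
Round 2 fires rule 3, rule 4, giving hazmat_flag, priority_ship.
Round 3 fires rule 2, giving backorder.
Closure: {address_valid, backorder, carrier_assigned, dock_ready, hazmat_flag, insured, manifest_closed, notify_customer, oversize_item, priority_ship, route_local, split_shipment} — 12 facts.

12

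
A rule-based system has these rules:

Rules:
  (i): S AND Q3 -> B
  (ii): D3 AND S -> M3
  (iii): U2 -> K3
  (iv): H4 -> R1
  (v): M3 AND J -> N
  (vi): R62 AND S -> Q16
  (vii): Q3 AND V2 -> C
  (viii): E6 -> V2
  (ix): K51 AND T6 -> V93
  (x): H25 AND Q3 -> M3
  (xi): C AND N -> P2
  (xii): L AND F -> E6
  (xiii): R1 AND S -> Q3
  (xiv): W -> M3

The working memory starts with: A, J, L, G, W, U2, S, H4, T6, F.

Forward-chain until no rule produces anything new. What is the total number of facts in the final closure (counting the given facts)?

Round 1 — (iii), (iv), (xii), (xiv), derive K3, R1, E6, M3.
Round 2 — (v), (viii), (xiii), derive N, V2, Q3.
Round 3 — (i), (vii), derive B, C.
Round 4 — (xi), derive P2.
Closure: {A, B, C, E6, F, G, H4, J, K3, L, M3, N, P2, Q3, R1, S, T6, U2, V2, W} — 20 facts.

20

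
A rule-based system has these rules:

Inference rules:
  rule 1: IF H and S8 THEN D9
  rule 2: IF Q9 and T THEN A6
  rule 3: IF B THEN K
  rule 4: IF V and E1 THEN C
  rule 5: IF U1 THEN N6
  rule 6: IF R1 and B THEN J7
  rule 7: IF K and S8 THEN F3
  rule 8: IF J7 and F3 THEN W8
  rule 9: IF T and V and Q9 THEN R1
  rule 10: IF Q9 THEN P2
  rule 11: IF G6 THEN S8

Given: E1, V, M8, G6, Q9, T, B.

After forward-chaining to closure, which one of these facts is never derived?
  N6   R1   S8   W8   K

N6

Round 1: rule 2 [IF Q9 and T THEN A6]; rule 3 [IF B THEN K]; rule 4 [IF V and E1 THEN C]; rule 9 [IF T and V and Q9 THEN R1]; rule 10 [IF Q9 THEN P2]; rule 11 [IF G6 THEN S8]. New: A6, K, C, R1, P2, S8.
Round 2: rule 6 [IF R1 and B THEN J7]; rule 7 [IF K and S8 THEN F3]. New: J7, F3.
Round 3: rule 8 [IF J7 and F3 THEN W8]. New: W8.
Derived: K (round 1), R1 (round 1), S8 (round 1), W8 (round 3). N6 never appears in any round.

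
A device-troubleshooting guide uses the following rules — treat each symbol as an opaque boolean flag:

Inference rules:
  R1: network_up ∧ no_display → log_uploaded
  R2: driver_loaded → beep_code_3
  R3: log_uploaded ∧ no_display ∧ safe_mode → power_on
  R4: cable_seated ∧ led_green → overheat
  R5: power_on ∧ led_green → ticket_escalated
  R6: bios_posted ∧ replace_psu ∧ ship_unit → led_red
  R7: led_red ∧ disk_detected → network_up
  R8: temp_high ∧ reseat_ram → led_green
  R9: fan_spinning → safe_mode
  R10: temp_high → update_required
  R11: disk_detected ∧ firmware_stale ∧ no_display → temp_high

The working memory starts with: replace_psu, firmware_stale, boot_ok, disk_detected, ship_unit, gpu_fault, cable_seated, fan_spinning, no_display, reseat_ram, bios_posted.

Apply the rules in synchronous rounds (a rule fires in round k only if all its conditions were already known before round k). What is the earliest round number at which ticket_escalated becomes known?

[1] R6 [bios_posted ∧ replace_psu ∧ ship_unit → led_red]; R9 [fan_spinning → safe_mode]; R11 [disk_detected ∧ firmware_stale ∧ no_display → temp_high]. ⇒ new: led_red, safe_mode, temp_high.
[2] R7 [led_red ∧ disk_detected → network_up]; R8 [temp_high ∧ reseat_ram → led_green]; R10 [temp_high → update_required]. ⇒ new: network_up, led_green, update_required.
[3] R1 [network_up ∧ no_display → log_uploaded]; R4 [cable_seated ∧ led_green → overheat]. ⇒ new: log_uploaded, overheat.
[4] R3 [log_uploaded ∧ no_display ∧ safe_mode → power_on]. ⇒ new: power_on.
[5] R5 [power_on ∧ led_green → ticket_escalated]. ⇒ new: ticket_escalated.
ticket_escalated first appears in round 5.

5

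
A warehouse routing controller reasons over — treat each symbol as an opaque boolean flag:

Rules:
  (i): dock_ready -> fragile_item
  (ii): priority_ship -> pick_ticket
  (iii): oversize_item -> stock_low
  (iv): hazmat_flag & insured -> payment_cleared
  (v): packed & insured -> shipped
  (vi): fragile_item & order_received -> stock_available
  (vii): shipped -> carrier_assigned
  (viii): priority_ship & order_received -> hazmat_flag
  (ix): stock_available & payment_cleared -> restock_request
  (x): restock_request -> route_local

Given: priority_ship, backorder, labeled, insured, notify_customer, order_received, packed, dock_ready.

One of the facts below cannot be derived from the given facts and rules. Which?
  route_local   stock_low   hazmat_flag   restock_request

Round 1: (i) [dock_ready -> fragile_item]; (ii) [priority_ship -> pick_ticket]; (v) [packed & insured -> shipped]; (viii) [priority_ship & order_received -> hazmat_flag]. Adds fragile_item, pick_ticket, shipped, hazmat_flag.
Round 2: (iv) [hazmat_flag & insured -> payment_cleared]; (vi) [fragile_item & order_received -> stock_available]; (vii) [shipped -> carrier_assigned]. Adds payment_cleared, stock_available, carrier_assigned.
Round 3: (ix) [stock_available & payment_cleared -> restock_request]. Adds restock_request.
Round 4: (x) [restock_request -> route_local]. Adds route_local.
Derived: hazmat_flag (round 1), route_local (round 4), restock_request (round 3). stock_low never appears in any round.

stock_low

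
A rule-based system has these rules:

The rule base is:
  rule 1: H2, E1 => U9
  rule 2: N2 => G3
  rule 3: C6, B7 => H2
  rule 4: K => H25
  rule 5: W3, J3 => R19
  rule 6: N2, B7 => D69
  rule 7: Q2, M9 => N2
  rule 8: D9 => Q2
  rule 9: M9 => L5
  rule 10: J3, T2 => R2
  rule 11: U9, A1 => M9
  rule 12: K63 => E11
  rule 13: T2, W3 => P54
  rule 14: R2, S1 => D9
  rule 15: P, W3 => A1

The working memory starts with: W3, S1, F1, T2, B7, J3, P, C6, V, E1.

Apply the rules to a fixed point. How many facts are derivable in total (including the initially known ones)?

23

Round 1 fires rule 3, rule 5, rule 10, rule 13, rule 15, giving H2, R19, R2, P54, A1.
Round 2 fires rule 1, rule 14, giving U9, D9.
Round 3 fires rule 8, rule 11, giving Q2, M9.
Round 4 fires rule 7, rule 9, giving N2, L5.
Round 5 fires rule 2, rule 6, giving G3, D69.
Closure: {A1, B7, C6, D69, D9, E1, F1, G3, H2, J3, L5, M9, N2, P, P54, Q2, R19, R2, S1, T2, U9, V, W3} — 23 facts.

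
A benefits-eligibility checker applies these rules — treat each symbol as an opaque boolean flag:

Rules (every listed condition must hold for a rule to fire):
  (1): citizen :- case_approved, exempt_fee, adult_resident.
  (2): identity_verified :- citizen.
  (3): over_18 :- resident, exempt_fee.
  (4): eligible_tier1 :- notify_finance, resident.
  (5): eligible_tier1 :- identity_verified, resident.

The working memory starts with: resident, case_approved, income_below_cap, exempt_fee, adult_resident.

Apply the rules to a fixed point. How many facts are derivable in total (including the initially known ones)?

9

Round 1: (1) [citizen :- case_approved, exempt_fee, adult_resident.]; (3) [over_18 :- resident, exempt_fee.]. New: citizen, over_18.
Round 2: (2) [identity_verified :- citizen.]. New: identity_verified.
Round 3: (5) [eligible_tier1 :- identity_verified, resident.]. New: eligible_tier1.
Closure: {adult_resident, case_approved, citizen, eligible_tier1, exempt_fee, identity_verified, income_below_cap, over_18, resident} — 9 facts.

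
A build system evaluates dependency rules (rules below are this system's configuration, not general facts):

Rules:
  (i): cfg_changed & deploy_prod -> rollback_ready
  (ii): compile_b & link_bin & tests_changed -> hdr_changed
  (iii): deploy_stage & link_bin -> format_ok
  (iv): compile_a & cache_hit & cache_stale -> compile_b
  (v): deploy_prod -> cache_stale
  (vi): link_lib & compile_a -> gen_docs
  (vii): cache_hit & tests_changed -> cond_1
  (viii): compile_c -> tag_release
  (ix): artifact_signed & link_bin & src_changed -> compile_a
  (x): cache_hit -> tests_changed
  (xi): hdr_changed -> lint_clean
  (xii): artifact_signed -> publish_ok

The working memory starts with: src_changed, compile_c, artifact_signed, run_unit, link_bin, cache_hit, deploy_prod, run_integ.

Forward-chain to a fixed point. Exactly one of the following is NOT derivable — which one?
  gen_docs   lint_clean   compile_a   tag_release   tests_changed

Round 1: (v) [deploy_prod -> cache_stale]; (viii) [compile_c -> tag_release]; (ix) [artifact_signed & link_bin & src_changed -> compile_a]; (x) [cache_hit -> tests_changed]; (xii) [artifact_signed -> publish_ok]. New: cache_stale, tag_release, compile_a, tests_changed, publish_ok.
Round 2: (iv) [compile_a & cache_hit & cache_stale -> compile_b]; (vii) [cache_hit & tests_changed -> cond_1]. New: compile_b, cond_1.
Round 3: (ii) [compile_b & link_bin & tests_changed -> hdr_changed]. New: hdr_changed.
Round 4: (xi) [hdr_changed -> lint_clean]. New: lint_clean.
Derived: compile_a (round 1), tag_release (round 1), lint_clean (round 4), tests_changed (round 1). gen_docs never appears in any round.

gen_docs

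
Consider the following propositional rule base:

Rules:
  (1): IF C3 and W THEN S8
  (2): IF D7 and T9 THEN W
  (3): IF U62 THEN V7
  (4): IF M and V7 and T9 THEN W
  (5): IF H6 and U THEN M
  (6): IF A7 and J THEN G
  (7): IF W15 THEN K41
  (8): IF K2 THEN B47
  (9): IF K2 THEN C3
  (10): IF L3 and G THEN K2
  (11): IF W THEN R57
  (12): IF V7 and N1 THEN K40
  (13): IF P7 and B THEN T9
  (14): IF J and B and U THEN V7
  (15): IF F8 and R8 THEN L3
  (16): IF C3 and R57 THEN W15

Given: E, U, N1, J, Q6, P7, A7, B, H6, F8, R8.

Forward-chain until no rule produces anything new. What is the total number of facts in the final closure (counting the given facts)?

Round 1 fires (5), (6), (13), (14), (15), giving M, G, T9, V7, L3.
Round 2 fires (4), (10), (12), giving W, K2, K40.
Round 3 fires (8), (9), (11), giving B47, C3, R57.
Round 4 fires (1), (16), giving S8, W15.
Round 5 fires (7), giving K41.
Closure: {A7, B, B47, C3, E, F8, G, H6, J, K2, K40, K41, L3, M, N1, P7, Q6, R57, R8, S8, T9, U, V7, W, W15} — 25 facts.

25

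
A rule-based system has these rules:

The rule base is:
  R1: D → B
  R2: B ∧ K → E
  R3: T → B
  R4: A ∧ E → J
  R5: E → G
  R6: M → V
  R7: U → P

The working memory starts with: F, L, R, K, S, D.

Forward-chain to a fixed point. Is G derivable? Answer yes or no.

yes

Round 1 fires R1, giving B.
Round 2 fires R2, giving E.
Round 3 fires R5, giving G.
G appears in round 3, so it is derivable.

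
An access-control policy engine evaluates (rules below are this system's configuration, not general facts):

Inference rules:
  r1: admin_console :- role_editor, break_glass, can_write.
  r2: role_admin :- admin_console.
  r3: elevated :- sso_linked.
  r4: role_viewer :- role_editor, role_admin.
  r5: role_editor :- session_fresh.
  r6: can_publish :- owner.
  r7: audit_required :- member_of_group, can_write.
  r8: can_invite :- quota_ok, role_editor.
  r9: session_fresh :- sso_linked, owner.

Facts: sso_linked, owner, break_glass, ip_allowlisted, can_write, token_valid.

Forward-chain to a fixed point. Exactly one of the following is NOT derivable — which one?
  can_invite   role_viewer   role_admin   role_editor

Round 1: r3 [elevated :- sso_linked.]; r6 [can_publish :- owner.]; r9 [session_fresh :- sso_linked, owner.]. Adds elevated, can_publish, session_fresh.
Round 2: r5 [role_editor :- session_fresh.]. Adds role_editor.
Round 3: r1 [admin_console :- role_editor, break_glass, can_write.]. Adds admin_console.
Round 4: r2 [role_admin :- admin_console.]. Adds role_admin.
Round 5: r4 [role_viewer :- role_editor, role_admin.]. Adds role_viewer.
Derived: role_editor (round 2), role_viewer (round 5), role_admin (round 4). can_invite never appears in any round.

can_invite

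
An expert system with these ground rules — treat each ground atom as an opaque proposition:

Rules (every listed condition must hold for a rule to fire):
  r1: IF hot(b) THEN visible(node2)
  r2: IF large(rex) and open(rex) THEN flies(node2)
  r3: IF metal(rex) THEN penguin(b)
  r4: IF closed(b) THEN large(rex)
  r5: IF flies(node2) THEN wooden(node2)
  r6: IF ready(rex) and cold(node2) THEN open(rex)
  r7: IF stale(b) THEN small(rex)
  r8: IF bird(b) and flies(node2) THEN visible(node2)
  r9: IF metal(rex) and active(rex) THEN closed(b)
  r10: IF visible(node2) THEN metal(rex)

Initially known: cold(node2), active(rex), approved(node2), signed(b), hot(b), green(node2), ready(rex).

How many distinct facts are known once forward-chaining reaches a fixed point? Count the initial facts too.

15

Round 1: r1 [IF hot(b) THEN visible(node2)]; r6 [IF ready(rex) and cold(node2) THEN open(rex)]. New: visible(node2), open(rex).
Round 2: r10 [IF visible(node2) THEN metal(rex)]. New: metal(rex).
Round 3: r3 [IF metal(rex) THEN penguin(b)]; r9 [IF metal(rex) and active(rex) THEN closed(b)]. New: penguin(b), closed(b).
Round 4: r4 [IF closed(b) THEN large(rex)]. New: large(rex).
Round 5: r2 [IF large(rex) and open(rex) THEN flies(node2)]. New: flies(node2).
Round 6: r5 [IF flies(node2) THEN wooden(node2)]. New: wooden(node2).
Closure: {active(rex), approved(node2), closed(b), cold(node2), flies(node2), green(node2), hot(b), large(rex), metal(rex), open(rex), penguin(b), ready(rex), signed(b), visible(node2), wooden(node2)} — 15 facts.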